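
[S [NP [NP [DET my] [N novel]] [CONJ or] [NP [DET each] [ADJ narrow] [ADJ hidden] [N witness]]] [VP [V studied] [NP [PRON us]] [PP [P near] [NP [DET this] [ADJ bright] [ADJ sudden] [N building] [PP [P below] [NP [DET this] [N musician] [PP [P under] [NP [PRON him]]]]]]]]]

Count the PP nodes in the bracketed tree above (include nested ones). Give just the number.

Listing each PP by its span: [PP near this bright sudden building below this musician under him]; [PP below this musician under him]; [PP under him] — that makes 3.

3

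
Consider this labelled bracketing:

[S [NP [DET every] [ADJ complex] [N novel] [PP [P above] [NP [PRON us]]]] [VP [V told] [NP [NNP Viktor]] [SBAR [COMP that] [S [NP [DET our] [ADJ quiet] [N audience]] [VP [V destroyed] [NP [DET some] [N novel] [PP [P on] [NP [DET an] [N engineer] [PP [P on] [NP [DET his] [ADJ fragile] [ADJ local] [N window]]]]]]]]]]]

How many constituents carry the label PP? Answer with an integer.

Scanning left to right, an opening `[PP` appears at word positions 4, 15, 18 — 3 in total.

3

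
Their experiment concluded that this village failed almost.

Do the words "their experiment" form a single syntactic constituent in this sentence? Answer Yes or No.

Yes

"their experiment" is exactly the noun phrase [NP their experiment], a complete constituent.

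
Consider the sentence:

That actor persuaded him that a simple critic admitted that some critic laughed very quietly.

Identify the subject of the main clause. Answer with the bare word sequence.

that actor

In the main clause the verb is "persuaded"; the NP preceding it, "that actor", is the subject.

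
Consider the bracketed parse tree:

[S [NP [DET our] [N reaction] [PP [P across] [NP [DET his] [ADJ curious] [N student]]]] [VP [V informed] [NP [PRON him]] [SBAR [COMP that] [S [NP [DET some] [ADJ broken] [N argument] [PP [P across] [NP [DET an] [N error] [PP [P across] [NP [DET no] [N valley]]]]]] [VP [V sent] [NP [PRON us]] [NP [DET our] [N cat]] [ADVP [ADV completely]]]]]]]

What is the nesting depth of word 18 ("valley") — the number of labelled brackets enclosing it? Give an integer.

10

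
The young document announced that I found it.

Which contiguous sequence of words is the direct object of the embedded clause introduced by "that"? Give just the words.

it

Within the embedded clause introduced by "that", the direct object of "found" is "it".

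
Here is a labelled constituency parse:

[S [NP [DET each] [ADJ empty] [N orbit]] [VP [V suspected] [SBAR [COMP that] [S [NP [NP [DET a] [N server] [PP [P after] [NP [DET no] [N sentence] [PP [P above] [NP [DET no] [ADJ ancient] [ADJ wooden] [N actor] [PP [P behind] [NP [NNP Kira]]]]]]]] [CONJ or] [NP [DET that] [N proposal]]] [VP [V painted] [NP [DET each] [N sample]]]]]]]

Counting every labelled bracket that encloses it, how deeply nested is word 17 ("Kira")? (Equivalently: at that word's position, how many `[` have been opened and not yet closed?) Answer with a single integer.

13

Path from the root down to the word: S → VP → SBAR → S → NP → NP → PP → NP → PP → NP → PP → NP → NNP. That is 13 enclosing brackets.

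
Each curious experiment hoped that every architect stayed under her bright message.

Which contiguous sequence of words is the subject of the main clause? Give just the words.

each curious experiment

"each curious experiment" is the NP that combines with the VP headed by "hoped" to form the main clause — the subject.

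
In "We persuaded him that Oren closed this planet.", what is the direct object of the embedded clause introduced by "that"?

this planet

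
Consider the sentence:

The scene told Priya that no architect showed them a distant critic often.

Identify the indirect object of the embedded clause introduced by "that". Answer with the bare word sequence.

Within the embedded clause introduced by "that", the indirect object of "showed" is "them".

them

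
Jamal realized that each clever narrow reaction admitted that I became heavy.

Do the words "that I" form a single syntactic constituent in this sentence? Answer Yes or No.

The sequence begins inside the complementizer "that" and ends inside the clause "I became heavy"; it crosses a phrase boundary, so no single node in the tree spans exactly those words.

No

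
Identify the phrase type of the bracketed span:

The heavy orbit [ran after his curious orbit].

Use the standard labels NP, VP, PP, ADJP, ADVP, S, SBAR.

VP

The bracketed span "ran after his curious orbit" is headed by "ran", making it a verb phrase (VP).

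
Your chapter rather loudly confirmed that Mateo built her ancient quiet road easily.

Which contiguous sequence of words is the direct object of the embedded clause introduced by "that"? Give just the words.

her ancient quiet road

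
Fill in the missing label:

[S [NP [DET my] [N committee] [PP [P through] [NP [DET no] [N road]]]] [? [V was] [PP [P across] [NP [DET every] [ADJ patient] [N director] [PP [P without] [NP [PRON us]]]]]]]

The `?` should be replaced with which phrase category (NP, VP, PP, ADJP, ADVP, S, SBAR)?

VP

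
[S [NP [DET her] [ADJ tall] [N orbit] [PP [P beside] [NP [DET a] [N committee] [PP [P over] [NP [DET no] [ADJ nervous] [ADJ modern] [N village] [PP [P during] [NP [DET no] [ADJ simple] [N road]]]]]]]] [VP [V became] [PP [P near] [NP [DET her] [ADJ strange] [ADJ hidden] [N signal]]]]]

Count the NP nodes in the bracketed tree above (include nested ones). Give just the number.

5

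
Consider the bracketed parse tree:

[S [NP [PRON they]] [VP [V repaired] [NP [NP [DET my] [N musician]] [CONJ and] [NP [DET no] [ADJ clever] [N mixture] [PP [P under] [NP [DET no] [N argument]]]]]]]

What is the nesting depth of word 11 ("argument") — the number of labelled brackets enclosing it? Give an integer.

7

Path from the root down to the word: S → VP → NP → NP → PP → NP → N. That is 7 enclosing brackets.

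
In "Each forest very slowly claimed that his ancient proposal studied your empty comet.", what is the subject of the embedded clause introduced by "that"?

his ancient proposal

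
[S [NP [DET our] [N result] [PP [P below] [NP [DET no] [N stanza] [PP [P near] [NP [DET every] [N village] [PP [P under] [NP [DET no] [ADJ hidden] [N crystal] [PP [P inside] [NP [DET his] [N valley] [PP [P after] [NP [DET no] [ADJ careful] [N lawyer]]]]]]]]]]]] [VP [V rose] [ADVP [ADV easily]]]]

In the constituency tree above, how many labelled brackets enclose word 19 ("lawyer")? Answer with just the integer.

13

The word sits inside N, which is inside NP, inside PP, inside NP, inside PP, inside NP, inside PP, inside NP, inside PP, inside NP, inside PP, inside NP, inside S — 13 brackets in all.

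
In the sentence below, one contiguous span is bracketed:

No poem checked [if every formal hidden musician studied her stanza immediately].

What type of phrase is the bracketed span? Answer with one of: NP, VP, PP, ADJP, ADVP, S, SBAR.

SBAR

The span is built around the complementizer "if" — a subordinate clause (SBAR).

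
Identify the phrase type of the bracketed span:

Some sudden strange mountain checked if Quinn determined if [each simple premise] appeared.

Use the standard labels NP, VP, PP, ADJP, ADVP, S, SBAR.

NP

The bracketed span "each simple premise" is headed by "premise", making it a noun phrase (NP).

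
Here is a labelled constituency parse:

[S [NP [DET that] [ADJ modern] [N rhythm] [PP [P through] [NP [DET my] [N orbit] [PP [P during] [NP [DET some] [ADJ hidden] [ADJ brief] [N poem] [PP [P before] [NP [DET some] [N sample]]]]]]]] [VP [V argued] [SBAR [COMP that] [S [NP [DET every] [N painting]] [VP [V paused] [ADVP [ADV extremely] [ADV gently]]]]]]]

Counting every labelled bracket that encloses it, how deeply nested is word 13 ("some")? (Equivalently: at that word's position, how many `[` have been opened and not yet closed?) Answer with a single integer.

9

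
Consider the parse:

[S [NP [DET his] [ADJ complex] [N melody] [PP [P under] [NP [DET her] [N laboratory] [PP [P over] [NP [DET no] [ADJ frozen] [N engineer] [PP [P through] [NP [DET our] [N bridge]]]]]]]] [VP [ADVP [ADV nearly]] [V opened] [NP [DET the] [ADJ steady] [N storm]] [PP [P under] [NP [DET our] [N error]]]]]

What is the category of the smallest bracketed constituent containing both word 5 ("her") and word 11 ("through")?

The smallest bracket enclosing both words is [NP her laboratory over no frozen engineer through our bridge], so the label is NP.

NP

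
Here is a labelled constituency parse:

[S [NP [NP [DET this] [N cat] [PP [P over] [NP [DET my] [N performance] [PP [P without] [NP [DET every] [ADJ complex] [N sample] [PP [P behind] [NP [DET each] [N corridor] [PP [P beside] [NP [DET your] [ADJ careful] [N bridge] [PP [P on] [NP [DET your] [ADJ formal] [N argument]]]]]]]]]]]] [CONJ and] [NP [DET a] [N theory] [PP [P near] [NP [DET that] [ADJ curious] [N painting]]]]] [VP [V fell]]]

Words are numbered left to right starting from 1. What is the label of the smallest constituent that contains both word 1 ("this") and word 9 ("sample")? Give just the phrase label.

The smallest bracket enclosing both words is [NP this cat over my performance without every complex sample behind each corridor beside your careful bridge on your formal argument], so the label is NP.

NP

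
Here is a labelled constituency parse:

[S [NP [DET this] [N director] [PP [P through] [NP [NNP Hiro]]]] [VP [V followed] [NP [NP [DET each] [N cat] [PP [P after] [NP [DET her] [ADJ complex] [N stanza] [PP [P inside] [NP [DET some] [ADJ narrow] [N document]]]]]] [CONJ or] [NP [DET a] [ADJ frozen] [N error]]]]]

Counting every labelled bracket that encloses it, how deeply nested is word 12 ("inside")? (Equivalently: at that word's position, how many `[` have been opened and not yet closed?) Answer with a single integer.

8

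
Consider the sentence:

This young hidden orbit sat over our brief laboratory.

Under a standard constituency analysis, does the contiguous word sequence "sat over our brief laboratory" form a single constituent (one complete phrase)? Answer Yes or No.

Yes

"sat over our brief laboratory" is exactly the verb phrase [VP sat over our brief laboratory], a complete constituent.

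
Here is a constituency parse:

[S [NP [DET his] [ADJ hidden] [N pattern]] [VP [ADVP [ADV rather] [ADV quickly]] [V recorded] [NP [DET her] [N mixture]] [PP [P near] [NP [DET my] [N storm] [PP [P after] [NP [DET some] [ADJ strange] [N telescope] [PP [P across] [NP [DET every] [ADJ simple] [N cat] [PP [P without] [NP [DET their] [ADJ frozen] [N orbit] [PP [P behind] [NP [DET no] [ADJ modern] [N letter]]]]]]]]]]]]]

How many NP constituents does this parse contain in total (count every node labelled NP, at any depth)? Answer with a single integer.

7

The NP constituents are: [NP his hidden pattern]; [NP her mixture]; [NP my storm after some strange telescope across every simple cat without their frozen orbit behind no modern letter]; [NP some strange telescope across every simple cat without their frozen orbit behind no modern letter]; [NP every simple cat without their frozen orbit behind no modern letter]; [NP their frozen orbit behind no modern letter] …. Total: 7.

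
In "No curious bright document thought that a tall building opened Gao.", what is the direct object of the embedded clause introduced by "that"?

Gao

"opened" heads the VP of the embedded clause introduced by "that", and "Gao" is its direct object.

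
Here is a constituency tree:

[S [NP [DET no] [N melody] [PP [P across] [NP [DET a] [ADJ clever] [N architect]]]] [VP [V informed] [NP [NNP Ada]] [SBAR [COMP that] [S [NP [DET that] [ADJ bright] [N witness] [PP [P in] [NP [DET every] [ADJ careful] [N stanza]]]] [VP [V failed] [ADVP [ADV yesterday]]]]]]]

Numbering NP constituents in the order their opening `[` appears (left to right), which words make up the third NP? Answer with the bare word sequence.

Ada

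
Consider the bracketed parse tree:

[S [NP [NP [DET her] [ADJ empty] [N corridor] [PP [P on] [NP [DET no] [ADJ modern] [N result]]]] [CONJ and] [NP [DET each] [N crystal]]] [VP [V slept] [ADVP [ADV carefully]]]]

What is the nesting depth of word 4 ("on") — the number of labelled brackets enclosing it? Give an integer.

The word sits inside P, which is inside PP, inside NP, inside NP, inside S — 5 brackets in all.

5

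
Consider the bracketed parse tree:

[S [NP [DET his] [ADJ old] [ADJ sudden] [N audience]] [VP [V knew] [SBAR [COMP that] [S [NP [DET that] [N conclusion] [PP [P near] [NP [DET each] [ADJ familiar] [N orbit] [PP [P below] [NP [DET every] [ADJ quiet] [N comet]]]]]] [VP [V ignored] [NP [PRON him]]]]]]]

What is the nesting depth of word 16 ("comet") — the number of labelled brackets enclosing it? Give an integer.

Path from the root down to the word: S → VP → SBAR → S → NP → PP → NP → PP → NP → N. That is 10 enclosing brackets.

10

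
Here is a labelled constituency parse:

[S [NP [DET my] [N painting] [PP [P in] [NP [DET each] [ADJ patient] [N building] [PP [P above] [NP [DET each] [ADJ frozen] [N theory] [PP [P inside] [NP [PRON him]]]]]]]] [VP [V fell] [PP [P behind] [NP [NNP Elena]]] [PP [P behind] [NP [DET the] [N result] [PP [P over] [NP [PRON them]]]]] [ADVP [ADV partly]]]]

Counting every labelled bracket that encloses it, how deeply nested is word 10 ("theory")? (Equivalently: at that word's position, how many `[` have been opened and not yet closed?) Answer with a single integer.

7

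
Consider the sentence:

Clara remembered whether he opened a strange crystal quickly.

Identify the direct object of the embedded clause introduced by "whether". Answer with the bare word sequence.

a strange crystal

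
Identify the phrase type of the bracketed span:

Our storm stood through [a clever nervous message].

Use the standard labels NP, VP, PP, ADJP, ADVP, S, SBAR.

NP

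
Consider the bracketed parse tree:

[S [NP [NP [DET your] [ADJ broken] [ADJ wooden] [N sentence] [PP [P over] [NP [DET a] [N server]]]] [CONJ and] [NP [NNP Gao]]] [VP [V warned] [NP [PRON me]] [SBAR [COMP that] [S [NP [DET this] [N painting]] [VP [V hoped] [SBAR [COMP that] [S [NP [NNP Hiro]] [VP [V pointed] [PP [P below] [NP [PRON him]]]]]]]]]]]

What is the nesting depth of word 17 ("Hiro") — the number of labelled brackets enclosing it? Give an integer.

9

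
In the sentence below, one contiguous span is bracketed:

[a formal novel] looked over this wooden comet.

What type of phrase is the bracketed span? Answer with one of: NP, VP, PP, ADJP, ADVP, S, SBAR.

"novel" is the head of the bracketed span, so the span is a noun phrase: NP.

NP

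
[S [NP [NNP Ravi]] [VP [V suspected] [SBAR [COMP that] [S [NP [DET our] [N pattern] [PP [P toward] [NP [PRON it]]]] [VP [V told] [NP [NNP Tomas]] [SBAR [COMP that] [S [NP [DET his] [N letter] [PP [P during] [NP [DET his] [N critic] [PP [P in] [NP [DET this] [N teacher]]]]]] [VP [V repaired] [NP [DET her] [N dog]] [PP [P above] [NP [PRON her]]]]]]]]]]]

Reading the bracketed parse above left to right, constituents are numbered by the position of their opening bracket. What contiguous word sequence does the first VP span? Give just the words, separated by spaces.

Opening `[VP` markers occur at word positions 2, 8, 19; the first of these opens the constituent [VP suspected that our pattern toward it told Tomas that his letter during his critic in this teacher repaired her dog above her].

suspected that our pattern toward it told Tomas that his letter during his critic in this teacher repaired her dog above her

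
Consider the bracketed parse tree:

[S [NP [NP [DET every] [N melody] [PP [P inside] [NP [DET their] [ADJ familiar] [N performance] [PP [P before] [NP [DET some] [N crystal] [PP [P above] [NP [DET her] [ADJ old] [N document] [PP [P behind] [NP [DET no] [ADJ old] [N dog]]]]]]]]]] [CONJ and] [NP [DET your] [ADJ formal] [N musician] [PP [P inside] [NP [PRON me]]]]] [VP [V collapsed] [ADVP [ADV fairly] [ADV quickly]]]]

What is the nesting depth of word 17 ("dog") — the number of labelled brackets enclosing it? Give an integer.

The word sits inside N, which is inside NP, inside PP, inside NP, inside PP, inside NP, inside PP, inside NP, inside PP, inside NP, inside NP, inside S — 12 brackets in all.

12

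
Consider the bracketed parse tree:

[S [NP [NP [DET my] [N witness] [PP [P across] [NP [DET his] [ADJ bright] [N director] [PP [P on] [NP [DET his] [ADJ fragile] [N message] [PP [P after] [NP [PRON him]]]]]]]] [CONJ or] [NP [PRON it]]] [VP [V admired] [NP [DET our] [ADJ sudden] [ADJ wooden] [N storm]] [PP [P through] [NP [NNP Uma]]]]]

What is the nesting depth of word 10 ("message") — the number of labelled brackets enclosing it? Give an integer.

8

Path from the root down to the word: S → NP → NP → PP → NP → PP → NP → N. That is 8 enclosing brackets.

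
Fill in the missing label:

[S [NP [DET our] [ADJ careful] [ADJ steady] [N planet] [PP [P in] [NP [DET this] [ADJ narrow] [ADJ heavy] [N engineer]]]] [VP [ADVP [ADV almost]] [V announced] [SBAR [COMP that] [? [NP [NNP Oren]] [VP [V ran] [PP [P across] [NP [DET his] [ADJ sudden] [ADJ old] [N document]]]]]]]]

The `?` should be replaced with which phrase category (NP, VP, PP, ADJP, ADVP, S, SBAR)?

S

Looking at what the `?` directly dominates — NP, VP — this is a clause (S).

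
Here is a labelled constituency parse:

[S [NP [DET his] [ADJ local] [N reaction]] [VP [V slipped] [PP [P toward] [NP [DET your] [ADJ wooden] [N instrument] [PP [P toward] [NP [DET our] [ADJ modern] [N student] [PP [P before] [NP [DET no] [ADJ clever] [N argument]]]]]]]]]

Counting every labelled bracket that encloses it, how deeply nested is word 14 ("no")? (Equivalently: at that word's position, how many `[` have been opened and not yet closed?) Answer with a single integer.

9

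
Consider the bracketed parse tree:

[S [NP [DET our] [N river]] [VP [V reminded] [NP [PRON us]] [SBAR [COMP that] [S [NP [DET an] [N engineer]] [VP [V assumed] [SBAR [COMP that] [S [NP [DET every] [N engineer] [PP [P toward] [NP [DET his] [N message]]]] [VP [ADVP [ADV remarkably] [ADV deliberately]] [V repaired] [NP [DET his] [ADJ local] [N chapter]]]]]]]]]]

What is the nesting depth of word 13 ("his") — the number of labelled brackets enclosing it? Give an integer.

11

Counting open brackets not yet closed at "his": [S [VP [SBAR [S [VP [SBAR [S [NP [PP [NP [DET = 11.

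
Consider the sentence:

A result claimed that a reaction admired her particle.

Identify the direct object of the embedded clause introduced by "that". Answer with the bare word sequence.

her particle

"admired" heads the VP of the embedded clause introduced by "that", and "her particle" is its direct object.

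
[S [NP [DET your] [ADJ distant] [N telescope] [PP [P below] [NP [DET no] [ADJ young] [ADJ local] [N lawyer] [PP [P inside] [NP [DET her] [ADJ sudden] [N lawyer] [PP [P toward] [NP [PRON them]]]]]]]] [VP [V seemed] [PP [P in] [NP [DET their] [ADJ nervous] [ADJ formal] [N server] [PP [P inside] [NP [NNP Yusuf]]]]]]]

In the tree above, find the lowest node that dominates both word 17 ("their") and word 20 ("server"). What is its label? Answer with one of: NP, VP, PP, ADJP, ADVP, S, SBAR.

NP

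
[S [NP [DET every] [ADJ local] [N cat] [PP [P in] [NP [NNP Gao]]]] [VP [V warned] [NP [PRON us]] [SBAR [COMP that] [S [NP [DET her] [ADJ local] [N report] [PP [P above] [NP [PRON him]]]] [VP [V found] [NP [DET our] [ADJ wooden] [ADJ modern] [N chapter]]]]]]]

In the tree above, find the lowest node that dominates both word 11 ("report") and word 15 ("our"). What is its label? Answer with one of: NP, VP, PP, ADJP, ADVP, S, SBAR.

The smallest bracket enclosing both words is [S her local report above him found our wooden modern chapter], so the label is S.

S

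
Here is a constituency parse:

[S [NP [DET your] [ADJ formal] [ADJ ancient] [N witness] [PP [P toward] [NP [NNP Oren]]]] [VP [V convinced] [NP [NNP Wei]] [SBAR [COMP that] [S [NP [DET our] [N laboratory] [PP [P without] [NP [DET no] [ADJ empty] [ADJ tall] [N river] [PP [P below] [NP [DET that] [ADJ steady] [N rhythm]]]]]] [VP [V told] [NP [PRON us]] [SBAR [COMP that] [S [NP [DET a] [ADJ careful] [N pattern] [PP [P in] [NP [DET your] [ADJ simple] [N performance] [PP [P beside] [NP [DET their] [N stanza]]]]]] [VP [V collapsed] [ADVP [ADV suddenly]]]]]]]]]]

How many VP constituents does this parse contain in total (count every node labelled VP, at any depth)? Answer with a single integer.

Listing each VP by its span: [VP convinced Wei that our laboratory without no empty tall river below that steady rhythm told us that a careful pattern in your simple performance beside their stanza collapsed suddenly]; [VP told us that a careful pattern in your simple performance beside their stanza collapsed suddenly]; [VP collapsed suddenly] — that makes 3.

3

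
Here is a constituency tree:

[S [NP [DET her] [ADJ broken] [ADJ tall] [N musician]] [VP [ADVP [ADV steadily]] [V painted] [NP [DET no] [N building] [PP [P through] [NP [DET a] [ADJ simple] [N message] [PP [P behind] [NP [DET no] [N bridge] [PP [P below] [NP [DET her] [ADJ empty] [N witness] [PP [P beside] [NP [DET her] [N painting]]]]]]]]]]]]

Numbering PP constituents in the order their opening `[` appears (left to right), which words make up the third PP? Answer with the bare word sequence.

below her empty witness beside her painting

In left-to-right order the PP constituents are "through a simple message behind no bridge below her empty witness beside her painting"; "behind no bridge below her empty witness beside her painting"; "below her empty witness beside her painting"; "beside her painting". Number 3 is "below her empty witness beside her painting".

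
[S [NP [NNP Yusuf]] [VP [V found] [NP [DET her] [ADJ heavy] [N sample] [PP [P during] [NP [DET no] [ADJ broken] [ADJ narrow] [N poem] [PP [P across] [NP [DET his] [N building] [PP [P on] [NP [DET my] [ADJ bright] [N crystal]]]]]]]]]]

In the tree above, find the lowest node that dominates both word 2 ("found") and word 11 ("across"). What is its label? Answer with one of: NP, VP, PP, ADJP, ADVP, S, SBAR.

VP

The smallest bracket enclosing both words is [VP found her heavy sample during no broken narrow poem across his building on my bright crystal], so the label is VP.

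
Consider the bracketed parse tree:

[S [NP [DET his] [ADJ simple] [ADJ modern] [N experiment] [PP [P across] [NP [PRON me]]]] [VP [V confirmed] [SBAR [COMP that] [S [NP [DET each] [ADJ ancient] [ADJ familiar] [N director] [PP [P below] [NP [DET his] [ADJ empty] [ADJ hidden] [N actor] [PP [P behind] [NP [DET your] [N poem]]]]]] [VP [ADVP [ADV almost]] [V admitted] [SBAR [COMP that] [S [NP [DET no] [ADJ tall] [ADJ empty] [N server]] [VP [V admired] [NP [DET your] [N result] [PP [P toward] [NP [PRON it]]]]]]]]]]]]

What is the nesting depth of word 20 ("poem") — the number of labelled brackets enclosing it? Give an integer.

10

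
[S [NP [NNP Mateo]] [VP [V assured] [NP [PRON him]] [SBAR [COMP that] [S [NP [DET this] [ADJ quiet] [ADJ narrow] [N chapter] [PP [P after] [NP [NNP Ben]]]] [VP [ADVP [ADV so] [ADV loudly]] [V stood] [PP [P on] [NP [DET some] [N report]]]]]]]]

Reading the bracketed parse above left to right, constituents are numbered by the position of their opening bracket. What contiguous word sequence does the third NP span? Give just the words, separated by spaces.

this quiet narrow chapter after Ben

In left-to-right order the NP constituents are "Mateo"; "him"; "this quiet narrow chapter after Ben"; "Ben"; "some report". Number 3 is "this quiet narrow chapter after Ben".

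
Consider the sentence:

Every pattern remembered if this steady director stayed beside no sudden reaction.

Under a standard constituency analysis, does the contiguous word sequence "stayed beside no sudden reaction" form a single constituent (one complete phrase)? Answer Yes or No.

These words form the whole verb phrase headed by "stayed", so yes — one constituent.

Yes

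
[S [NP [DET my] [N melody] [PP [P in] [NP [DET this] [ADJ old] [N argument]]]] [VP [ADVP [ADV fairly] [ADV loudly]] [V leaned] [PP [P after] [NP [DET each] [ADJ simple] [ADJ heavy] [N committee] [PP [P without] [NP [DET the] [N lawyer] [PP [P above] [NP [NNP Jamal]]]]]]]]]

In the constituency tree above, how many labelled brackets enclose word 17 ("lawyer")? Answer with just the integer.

The word sits inside N, which is inside NP, inside PP, inside NP, inside PP, inside VP, inside S — 7 brackets in all.

7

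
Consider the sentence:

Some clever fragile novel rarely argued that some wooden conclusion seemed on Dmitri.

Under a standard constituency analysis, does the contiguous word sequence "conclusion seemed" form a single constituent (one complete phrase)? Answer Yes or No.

The smallest constituent containing the whole sequence is the clause [S some wooden conclusion seemed on Dmitri], but the sequence is only part of it — it straddles the boundary between noun phrase "some wooden conclusion" and verb phrase "seemed on Dmitri".

No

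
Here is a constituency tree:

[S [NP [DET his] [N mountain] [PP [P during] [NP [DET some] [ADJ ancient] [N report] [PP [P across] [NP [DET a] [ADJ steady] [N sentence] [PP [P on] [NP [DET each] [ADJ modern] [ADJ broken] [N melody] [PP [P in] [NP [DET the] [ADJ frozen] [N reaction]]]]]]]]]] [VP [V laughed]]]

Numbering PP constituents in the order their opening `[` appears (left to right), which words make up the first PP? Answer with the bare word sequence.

during some ancient report across a steady sentence on each modern broken melody in the frozen reaction

The PP opening brackets appear, in order, over: "during some ancient report across a steady sentence on each modern broken melody in the frozen reaction"; "across a steady sentence on each modern broken melody in the frozen reaction"; "on each modern broken melody in the frozen reaction"; "in the frozen reaction". The first one spans "during some ancient report across a steady sentence on each modern broken melody in the frozen reaction".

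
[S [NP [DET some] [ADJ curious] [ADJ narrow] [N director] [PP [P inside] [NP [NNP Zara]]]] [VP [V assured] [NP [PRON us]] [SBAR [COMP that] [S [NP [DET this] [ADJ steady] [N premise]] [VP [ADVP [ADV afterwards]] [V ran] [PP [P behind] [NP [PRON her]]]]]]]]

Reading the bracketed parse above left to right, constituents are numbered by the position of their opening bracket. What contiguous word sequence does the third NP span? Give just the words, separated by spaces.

In left-to-right order the NP constituents are "some curious narrow director inside Zara"; "Zara"; "us"; "this steady premise"; "her". Number 3 is "us".

us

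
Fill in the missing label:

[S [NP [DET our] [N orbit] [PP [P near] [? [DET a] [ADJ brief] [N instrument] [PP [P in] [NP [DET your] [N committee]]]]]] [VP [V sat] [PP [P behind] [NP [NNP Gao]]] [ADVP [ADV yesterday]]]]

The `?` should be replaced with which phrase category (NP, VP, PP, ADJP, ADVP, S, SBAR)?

A constituent whose immediate children are DET 'a', ADJ 'brief', N 'instrument', PP is a noun phrase: NP.

NP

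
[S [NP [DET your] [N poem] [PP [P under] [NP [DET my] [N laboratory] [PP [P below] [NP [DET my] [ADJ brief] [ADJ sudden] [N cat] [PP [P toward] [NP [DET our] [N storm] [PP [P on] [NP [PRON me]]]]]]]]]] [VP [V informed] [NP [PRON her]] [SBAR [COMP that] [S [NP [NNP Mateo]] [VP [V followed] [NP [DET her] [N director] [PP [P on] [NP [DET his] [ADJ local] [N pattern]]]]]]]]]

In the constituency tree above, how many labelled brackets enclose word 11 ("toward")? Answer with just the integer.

The word sits inside P, which is inside PP, inside NP, inside PP, inside NP, inside PP, inside NP, inside S — 8 brackets in all.

8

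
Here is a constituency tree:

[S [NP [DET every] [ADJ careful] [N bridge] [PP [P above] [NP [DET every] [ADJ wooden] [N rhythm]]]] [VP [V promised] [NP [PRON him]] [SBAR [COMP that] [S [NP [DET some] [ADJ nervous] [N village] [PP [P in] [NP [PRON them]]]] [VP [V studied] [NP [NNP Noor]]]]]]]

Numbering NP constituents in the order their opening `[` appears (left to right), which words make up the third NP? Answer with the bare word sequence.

Opening `[NP` markers occur at word positions 1, 5, 9, 11, 15, 17; the third of these opens the constituent [NP him].

him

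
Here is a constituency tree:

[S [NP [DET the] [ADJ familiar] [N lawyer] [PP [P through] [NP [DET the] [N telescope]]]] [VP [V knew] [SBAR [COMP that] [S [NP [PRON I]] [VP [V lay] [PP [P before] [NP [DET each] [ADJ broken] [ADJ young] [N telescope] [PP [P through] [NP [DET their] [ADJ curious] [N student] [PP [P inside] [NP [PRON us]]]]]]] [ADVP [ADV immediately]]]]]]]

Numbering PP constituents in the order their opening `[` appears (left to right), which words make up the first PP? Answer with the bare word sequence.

In left-to-right order the PP constituents are "through the telescope"; "before each broken young telescope through their curious student inside us"; "through their curious student inside us"; "inside us". Number 1 is "through the telescope".

through the telescope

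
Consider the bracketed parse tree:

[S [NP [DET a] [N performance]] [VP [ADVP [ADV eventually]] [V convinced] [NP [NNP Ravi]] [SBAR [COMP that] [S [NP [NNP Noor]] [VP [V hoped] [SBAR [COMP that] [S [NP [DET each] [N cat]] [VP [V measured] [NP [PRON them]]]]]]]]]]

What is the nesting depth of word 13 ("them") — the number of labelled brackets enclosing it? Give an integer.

10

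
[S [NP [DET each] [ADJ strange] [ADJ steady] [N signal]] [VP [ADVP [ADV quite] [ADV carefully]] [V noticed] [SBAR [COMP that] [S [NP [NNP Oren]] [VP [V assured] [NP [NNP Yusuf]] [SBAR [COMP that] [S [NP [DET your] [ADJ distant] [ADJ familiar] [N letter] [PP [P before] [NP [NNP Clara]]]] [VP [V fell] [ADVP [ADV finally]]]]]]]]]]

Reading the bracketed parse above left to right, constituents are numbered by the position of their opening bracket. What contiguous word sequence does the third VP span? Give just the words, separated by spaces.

The VP opening brackets appear, in order, over: "quite carefully noticed that Oren assured Yusuf that your distant familiar letter before Clara fell finally"; "assured Yusuf that your distant familiar letter before Clara fell finally"; "fell finally". The third one spans "fell finally".

fell finally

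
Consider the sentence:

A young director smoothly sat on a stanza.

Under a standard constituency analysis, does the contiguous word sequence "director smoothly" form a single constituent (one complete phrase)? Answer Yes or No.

The smallest constituent containing the whole sequence is the clause [S a young director smoothly sat on a stanza], but the sequence is only part of it — it straddles the boundary between noun phrase "a young director" and verb phrase "smoothly sat on a stanza".

No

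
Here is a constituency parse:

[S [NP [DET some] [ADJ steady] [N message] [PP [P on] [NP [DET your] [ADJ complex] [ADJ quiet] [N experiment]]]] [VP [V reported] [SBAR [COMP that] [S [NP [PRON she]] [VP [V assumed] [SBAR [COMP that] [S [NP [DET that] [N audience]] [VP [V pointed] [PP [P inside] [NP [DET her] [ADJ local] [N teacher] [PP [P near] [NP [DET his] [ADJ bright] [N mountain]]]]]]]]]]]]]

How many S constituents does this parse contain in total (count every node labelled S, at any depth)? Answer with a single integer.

3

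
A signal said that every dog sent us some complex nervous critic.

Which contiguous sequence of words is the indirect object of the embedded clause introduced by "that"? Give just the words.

Within the embedded clause introduced by "that", the indirect object of "sent" is "us".

us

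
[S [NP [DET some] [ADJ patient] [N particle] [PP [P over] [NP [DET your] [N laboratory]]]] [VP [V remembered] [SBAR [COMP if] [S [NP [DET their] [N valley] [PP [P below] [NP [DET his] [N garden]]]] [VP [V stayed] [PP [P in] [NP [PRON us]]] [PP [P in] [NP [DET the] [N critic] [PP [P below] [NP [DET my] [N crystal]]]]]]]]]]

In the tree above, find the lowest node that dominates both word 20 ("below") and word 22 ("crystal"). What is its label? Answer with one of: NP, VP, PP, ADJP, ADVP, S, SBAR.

PP

Word 20 lies under S → VP → SBAR → S → VP → PP → NP → PP → P; word 22 lies under S → VP → SBAR → S → VP → PP → NP → PP → NP → N. The lowest shared node is the PP.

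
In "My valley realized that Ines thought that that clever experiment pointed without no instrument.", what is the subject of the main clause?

my valley

In the main clause the verb is "realized"; the NP preceding it, "my valley", is the subject.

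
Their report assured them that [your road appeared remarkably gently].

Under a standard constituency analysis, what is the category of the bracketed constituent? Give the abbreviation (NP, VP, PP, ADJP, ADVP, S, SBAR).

S

The span is built around the head "appeared" — a clause (S).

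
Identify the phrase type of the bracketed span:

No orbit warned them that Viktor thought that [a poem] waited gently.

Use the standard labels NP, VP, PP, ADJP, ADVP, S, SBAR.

The span is built around the noun "poem" — a noun phrase (NP).

NP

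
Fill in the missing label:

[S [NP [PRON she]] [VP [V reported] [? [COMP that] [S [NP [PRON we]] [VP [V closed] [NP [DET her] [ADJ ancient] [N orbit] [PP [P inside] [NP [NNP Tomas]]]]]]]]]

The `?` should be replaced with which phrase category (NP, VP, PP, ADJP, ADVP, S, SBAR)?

SBAR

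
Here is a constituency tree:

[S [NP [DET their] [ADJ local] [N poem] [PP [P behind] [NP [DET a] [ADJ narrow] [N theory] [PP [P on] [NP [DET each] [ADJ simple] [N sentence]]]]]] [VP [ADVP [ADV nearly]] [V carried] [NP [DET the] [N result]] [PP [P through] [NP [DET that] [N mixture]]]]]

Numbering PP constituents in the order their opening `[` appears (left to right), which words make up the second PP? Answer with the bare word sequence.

on each simple sentence

In left-to-right order the PP constituents are "behind a narrow theory on each simple sentence"; "on each simple sentence"; "through that mixture". Number 2 is "on each simple sentence".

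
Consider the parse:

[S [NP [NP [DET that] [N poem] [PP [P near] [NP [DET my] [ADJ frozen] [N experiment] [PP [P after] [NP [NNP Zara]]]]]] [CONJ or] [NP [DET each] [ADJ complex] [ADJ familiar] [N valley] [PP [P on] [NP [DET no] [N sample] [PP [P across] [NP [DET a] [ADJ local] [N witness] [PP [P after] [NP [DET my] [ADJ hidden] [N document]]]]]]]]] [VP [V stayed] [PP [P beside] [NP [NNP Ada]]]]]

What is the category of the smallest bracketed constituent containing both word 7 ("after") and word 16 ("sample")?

Both words fall inside [NP that poem near my frozen experiment after Zara or each complex familiar valley on no sample across a local witness after my hidden document] (words 1–24), and no smaller constituent contains them both. Label: NP.

NP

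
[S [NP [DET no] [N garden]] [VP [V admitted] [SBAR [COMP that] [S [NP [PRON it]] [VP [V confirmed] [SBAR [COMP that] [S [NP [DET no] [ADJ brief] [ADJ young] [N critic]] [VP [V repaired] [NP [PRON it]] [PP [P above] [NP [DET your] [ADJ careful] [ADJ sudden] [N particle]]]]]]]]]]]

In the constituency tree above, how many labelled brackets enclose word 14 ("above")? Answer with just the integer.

10

The word sits inside P, which is inside PP, inside VP, inside S, inside SBAR, inside VP, inside S, inside SBAR, inside VP, inside S — 10 brackets in all.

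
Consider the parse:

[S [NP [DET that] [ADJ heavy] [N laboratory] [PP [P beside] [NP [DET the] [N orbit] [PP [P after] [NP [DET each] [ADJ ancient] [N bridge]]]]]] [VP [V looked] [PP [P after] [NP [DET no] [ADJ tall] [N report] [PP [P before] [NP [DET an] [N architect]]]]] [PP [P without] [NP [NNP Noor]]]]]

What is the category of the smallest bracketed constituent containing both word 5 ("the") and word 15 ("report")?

S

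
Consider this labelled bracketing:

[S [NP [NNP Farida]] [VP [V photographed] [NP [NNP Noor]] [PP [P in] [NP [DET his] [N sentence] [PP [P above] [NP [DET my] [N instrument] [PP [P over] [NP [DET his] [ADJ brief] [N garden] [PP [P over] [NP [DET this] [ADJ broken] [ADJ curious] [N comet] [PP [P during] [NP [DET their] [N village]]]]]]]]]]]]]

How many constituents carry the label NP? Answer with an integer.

Scanning left to right, an opening `[NP` appears at word positions 1, 3, 5, 8, 11, 15, 20 — 7 in total.

7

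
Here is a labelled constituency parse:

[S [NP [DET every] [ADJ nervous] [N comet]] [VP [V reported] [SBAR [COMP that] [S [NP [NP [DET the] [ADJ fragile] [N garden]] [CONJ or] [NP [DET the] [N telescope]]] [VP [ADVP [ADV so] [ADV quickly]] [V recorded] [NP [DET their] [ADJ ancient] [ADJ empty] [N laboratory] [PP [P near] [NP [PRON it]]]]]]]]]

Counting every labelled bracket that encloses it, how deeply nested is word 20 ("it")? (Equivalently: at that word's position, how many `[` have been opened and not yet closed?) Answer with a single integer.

9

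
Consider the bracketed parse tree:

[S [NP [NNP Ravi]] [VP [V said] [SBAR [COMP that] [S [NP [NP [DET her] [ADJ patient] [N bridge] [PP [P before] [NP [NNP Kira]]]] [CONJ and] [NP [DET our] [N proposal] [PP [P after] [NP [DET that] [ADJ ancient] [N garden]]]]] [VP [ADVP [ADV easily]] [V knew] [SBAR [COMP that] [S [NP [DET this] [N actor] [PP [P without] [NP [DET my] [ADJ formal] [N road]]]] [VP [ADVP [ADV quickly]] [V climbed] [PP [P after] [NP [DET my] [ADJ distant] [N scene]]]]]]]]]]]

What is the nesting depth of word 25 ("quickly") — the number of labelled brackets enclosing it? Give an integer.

10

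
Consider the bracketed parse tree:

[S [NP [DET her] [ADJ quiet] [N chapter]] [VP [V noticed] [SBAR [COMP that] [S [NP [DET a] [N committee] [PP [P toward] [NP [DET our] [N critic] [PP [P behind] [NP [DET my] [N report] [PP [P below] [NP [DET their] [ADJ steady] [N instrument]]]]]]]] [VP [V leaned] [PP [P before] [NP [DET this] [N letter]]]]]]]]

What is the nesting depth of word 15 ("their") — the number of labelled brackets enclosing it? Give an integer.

12

Counting open brackets not yet closed at "their": [S [VP [SBAR [S [NP [PP [NP [PP [NP [PP [NP [DET = 12.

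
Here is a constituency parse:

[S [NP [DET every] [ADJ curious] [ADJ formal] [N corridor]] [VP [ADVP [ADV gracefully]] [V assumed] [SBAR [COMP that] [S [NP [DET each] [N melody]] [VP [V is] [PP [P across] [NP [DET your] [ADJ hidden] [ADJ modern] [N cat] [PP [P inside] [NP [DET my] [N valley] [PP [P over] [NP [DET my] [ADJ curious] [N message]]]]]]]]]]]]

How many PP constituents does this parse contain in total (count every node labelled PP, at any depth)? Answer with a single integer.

3

Scanning left to right, an opening `[PP` appears at word positions 11, 16, 19 — 3 in total.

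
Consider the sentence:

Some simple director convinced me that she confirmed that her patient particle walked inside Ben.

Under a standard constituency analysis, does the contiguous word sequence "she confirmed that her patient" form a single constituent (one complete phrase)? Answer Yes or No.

No

The sequence begins inside the noun phrase "she" and ends inside the verb phrase "confirmed that her patient particle walked inside Ben"; it crosses a phrase boundary, so no single node in the tree spans exactly those words.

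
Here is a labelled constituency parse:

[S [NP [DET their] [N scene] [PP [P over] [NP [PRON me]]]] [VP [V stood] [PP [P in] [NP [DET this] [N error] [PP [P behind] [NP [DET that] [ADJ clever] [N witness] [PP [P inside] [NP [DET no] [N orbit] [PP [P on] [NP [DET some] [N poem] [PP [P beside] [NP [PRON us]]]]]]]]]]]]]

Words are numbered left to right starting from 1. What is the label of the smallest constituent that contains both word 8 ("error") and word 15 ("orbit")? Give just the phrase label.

NP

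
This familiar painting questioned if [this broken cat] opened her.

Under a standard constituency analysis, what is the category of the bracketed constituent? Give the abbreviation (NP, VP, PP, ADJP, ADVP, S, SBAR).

NP

"cat" is the head of the bracketed span, so the span is a noun phrase: NP.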